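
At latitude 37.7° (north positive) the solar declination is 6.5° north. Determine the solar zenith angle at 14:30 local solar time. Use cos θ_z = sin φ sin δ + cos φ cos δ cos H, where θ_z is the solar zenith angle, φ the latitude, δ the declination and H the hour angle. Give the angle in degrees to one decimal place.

46.1°

Hour angle H = 15° × (14.5 − 12) = 37.50°.
With φ = 37.7°, δ = 6.5°, H = 37.50°: sin φ sin δ = 0.0692, cos φ cos δ cos H = 0.6237, so cos θ_z = 0.6929.
θ_z = arccos(0.6929) = 46.14°.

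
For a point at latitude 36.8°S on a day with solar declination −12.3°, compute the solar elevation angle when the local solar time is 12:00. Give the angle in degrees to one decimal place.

65.5°

Hour angle H = 15° × (12 − 12) = 0.00°.
cos θ_z = sin φ sin δ + cos φ cos δ cos H = (-0.5990)(-0.2130) + (0.8007)(0.9770)(1.0000) = 0.9099.
θ_z = arccos(0.9099) = 24.51°, so the elevation is 90° − 24.51° = 65.49°.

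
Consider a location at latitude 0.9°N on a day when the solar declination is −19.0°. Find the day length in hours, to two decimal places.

11.96 hours

cos H_s = −tan(0.9°) · tan(-19.0°) = 0.0054, so H_s = arccos(0.0054) = 89.69°.
Day length = 2 H_s / 15° h⁻¹ = 179.38° / 15 = 11.959 h.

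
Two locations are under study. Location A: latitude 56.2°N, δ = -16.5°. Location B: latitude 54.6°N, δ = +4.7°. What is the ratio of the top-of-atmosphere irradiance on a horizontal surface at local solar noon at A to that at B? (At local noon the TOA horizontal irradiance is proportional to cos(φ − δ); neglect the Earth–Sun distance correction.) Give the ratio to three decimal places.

A: cos θ_z = cos(56.2° − (-16.5°)) = 0.2974.
B: cos θ_z = cos(54.6° − (4.7°)) = 0.6441.
Ratio A/B = 0.2974 / 0.6441 = 0.4617.

0.462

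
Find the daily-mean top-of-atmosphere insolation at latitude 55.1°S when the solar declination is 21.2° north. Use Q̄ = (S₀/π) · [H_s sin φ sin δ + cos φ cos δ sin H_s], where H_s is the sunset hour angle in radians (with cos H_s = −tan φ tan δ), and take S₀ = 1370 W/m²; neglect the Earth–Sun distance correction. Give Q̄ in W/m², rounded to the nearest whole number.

cos H_s = −tan(-55.1°) · tan(21.2°) = 0.5560, so H_s = arccos(0.5560) = 56.22°. In radians, H_s = 0.9812.
H_s sin φ sin δ = 0.9812 × -0.8202 × 0.3616 = -0.2910.
cos φ cos δ sin H_s = 0.5721 × 0.9323 × 0.8312 = 0.4433.
Q̄ = (1370/π) × (-0.2910 + 0.4433) = 436.08 × 0.1523 = 66.41 W/m².

66 W/m²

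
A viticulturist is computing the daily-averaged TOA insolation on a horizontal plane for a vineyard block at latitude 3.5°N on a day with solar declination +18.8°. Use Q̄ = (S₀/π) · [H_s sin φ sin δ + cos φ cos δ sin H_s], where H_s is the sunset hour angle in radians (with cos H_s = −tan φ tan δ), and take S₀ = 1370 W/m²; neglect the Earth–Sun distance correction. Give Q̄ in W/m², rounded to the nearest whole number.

cos H_s = −tan(3.5°) · tan(18.8°) = -0.0208, so H_s = arccos(-0.0208) = 91.19°. In radians, H_s = 1.5916.
H_s sin φ sin δ = 1.5916 × 0.0610 × 0.3223 = 0.0313.
cos φ cos δ sin H_s = 0.9981 × 0.9466 × 0.9998 = 0.9446.
Q̄ = (1370/π) × (0.0313 + 0.9446) = 436.08 × 0.9759 = 425.57 W/m².

426 W/m²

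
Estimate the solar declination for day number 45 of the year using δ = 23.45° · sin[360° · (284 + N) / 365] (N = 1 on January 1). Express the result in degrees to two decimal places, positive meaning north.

-13.62°

360 × (284 + 45) / 365 = 324.493°; sin(324.493°) = -0.5808.
δ = 23.45 × -0.5808 = -13.620° ≈ -13.62°.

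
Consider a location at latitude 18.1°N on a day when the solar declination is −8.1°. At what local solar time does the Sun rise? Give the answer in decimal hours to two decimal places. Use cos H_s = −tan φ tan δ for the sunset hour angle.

6.18 h

−tan φ tan δ = −(0.3269)(-0.1423) = 0.0465; H_s = arccos(0.0465) = 87.33°.
Sunrise is at 12 − H_s/15 = 12 − 5.822 = 6.178 h local solar time.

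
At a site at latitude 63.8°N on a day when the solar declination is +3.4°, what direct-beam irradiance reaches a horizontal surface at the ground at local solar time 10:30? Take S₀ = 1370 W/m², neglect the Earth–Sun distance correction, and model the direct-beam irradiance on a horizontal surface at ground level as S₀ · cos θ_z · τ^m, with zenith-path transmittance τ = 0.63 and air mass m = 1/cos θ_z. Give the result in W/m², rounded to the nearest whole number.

231 W/m²

Hour angle H = 15° × (10.5 − 12) = -22.50°.
cos θ_z = sin(63.8°) sin(3.4°) + cos(63.8°) cos(3.4°) cos(-22.50°) = 0.0532 + 0.4072 = 0.4604.
Air mass m = 1/cos θ_z = 1/0.4604 = 2.172; τ^m = 0.63^2.172 = 0.3666.
Surface direct beam = 1370 × 0.4604 × 0.3666 = 231.23 W/m².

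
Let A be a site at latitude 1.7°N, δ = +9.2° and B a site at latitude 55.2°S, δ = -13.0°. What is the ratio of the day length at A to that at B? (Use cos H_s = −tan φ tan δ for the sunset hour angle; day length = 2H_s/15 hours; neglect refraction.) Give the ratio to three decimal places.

A: H_s = arccos(−tan 1.7° · tan 9.2°) = 90.28°, so 2H_s/15 = 12.0373 h.
B: H_s = arccos(−tan -55.2° · tan -13.0°) = 109.40°, so 2H_s/15 = 14.5867 h.
Ratio A/B = 12.0373 / 14.5867 = 0.8252.

0.825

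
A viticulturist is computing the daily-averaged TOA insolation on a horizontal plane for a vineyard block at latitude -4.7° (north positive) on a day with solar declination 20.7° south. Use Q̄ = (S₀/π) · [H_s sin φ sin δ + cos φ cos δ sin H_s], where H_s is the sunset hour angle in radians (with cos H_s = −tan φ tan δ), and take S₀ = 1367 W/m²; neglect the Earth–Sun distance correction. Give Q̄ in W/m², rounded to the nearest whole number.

426 W/m²

The sunset hour angle satisfies cos H_s = −tan φ tan δ = -0.0311, giving H_s = 91.78°. In radians, H_s = 1.6019.
H_s sin φ sin δ = 1.6019 × -0.0819 × -0.3535 = 0.0464.
cos φ cos δ sin H_s = 0.9966 × 0.9354 × 0.9995 = 0.9318.
Q̄ = (1367/π) × (0.0464 + 0.9318) = 435.13 × 0.9782 = 425.64 W/m².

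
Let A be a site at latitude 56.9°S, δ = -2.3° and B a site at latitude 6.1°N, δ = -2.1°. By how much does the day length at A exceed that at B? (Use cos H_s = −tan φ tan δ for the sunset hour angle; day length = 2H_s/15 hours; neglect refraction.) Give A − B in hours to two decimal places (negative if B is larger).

+0.50 h

A: H_s = arccos(−tan -56.9° · tan -2.3°) = 93.53°, so 2H_s/15 = 12.4707 h.
B: H_s = arccos(−tan 6.1° · tan -2.1°) = 89.78°, so 2H_s/15 = 11.9707 h.
A − B = 12.4707 − 11.9707 = 0.5000 h.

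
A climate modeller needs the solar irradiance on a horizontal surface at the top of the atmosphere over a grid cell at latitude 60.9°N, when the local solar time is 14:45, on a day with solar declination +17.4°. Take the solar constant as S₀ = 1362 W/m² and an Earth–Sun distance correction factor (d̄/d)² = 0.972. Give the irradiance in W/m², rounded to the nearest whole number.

808 W/m²

Hour angle H = 15° × (14.75 − 12) = 41.25°.
cos θ_z = sin(60.9°) sin(17.4°) + cos(60.9°) cos(17.4°) cos(41.25°) = 0.2613 + 0.3489 = 0.6102.
Top-of-atmosphere irradiance = S₀ (d̄/d)² cos θ_z = 1362 × 0.972 × 0.6102 = 807.82 W/m².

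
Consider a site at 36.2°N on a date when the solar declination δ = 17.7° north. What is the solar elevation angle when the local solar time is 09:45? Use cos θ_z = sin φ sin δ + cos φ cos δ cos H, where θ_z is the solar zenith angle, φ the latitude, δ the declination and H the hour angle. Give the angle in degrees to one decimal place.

55.0°

Hour angle H = 15° × (9.75 − 12) = -33.75°.
With φ = 36.2°, δ = 17.7°, H = -33.75°: sin φ sin δ = 0.1796, cos φ cos δ cos H = 0.6392, so cos θ_z = 0.8188.
θ_z = arccos(0.8188) = 35.04°, so the elevation is 90° − 35.04° = 54.96°.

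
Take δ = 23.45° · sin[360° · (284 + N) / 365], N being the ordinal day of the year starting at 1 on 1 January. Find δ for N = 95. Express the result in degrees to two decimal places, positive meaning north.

360 × (284 + 95) / 365 = 373.808°; sin(373.808°) = 0.2387.
δ = 23.45 × 0.2387 = 5.598° ≈ +5.60°.

+5.60°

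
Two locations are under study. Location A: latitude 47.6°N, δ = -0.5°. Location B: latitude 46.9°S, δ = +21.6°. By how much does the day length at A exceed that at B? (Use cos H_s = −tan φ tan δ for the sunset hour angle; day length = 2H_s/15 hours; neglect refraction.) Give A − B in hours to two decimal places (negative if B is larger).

A: H_s = arccos(−tan 47.6° · tan -0.5°) = 89.45°, so 2H_s/15 = 11.9267 h.
B: H_s = arccos(−tan -46.9° · tan 21.6°) = 64.97°, so 2H_s/15 = 8.6627 h.
A − B = 11.9267 − 8.6627 = 3.2640 h.

+3.26 h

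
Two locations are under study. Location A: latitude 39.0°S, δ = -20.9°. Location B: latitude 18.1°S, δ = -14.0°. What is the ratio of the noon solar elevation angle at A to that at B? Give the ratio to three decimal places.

0.837

A: 90° − |-39.0 − (-20.9)| = 71.90°.
B: 90° − |-18.1 − (-14.0)| = 85.90°.
Ratio A/B = 71.9000 / 85.9000 = 0.8370.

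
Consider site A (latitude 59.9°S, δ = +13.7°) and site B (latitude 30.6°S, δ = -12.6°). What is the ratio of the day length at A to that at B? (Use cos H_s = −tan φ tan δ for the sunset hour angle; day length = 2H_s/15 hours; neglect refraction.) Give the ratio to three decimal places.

0.667

A: H_s = arccos(−tan -59.9° · tan 13.7°) = 65.13°, so 2H_s/15 = 8.6840 h.
B: H_s = arccos(−tan -30.6° · tan -12.6°) = 97.60°, so 2H_s/15 = 13.0133 h.
Ratio A/B = 8.6840 / 13.0133 = 0.6673.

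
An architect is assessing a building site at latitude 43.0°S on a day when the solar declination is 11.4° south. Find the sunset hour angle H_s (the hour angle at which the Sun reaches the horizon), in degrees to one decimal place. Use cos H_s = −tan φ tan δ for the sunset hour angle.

100.8°

−tan φ tan δ = −(-0.9325)(-0.2016) = -0.1880; H_s = arccos(-0.1880) = 100.84°.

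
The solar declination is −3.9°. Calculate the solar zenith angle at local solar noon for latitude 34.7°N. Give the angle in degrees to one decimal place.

At local solar noon the hour angle is zero, so the zenith angle is |φ − δ| = |34.7° − (-3.9°)| = 38.6°.

38.6°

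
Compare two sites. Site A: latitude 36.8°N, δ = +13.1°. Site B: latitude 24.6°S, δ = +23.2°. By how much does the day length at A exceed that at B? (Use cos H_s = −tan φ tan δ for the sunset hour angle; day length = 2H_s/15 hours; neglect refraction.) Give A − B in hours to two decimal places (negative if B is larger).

A: H_s = arccos(−tan 36.8° · tan 13.1°) = 100.03°, so 2H_s/15 = 13.3373 h.
B: H_s = arccos(−tan -24.6° · tan 23.2°) = 78.68°, so 2H_s/15 = 10.4907 h.
A − B = 13.3373 − 10.4907 = 2.8466 h.

+2.85 h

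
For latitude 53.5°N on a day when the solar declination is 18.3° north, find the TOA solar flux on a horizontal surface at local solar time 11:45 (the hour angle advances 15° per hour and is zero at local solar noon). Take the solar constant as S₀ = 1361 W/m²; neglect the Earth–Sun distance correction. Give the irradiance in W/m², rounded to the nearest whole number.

1110 W/m²

Hour angle H = 15° × (11.75 − 12) = -3.75°.
With φ = 53.5°, δ = 18.3°, H = -3.75°: sin φ sin δ = 0.2524, cos φ cos δ cos H = 0.5635, so cos θ_z = 0.8159.
Top-of-atmosphere irradiance = S₀ cos θ_z = 1361 × 0.8159 = 1110.44 W/m².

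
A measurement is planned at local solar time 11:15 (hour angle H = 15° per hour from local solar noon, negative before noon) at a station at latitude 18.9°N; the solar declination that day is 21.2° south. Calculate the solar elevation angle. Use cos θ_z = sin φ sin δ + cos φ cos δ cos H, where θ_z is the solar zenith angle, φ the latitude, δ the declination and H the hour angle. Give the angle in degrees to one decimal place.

Hour angle H = 15° × (11.25 − 12) = -11.25°.
With φ = 18.9°, δ = -21.2°, H = -11.25°: sin φ sin δ = -0.1171, cos φ cos δ cos H = 0.8651, so cos θ_z = 0.7480.
θ_z = arccos(0.7480) = 41.58°, so the elevation is 90° − 41.58° = 48.42°.

48.4°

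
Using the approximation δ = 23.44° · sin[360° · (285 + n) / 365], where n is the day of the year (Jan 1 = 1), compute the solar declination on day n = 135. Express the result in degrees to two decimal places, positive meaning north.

360 × (285 + 135) / 365 = 414.247°; sin(414.247°) = 0.8115.
δ = 23.44 × 0.8115 = 19.022° ≈ +19.02°.

+19.02°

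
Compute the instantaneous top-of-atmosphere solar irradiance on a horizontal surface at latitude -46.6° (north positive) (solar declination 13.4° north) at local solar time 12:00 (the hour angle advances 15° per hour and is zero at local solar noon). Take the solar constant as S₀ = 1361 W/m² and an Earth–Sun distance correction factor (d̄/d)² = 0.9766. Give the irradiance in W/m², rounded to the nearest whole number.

665 W/m²

Hour angle H = 15° × (12 − 12) = 0.00°.
cos θ_z = sin(-46.6°) sin(13.4°) + cos(-46.6°) cos(13.4°) cos(0.00°) = -0.1684 + 0.6684 = 0.5000.
Top-of-atmosphere irradiance = S₀ (d̄/d)² cos θ_z = 1361 × 0.9766 × 0.5000 = 664.58 W/m².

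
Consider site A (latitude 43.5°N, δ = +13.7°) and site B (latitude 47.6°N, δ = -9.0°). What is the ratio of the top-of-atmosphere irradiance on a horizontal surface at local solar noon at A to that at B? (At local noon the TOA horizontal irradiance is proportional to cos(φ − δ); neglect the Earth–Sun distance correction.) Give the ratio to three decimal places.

A: cos θ_z = cos(43.5° − (13.7°)) = 0.8678.
B: cos θ_z = cos(47.6° − (-9.0°)) = 0.5505.
Ratio A/B = 0.8678 / 0.5505 = 1.5764.

1.576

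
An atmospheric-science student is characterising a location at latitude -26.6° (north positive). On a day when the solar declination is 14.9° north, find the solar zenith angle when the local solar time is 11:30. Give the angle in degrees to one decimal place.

42.1°

Hour angle H = 15° × (11.5 − 12) = -7.50°.
cos θ_z = sin φ sin δ + cos φ cos δ cos H = (-0.4478)(0.2571) + (0.8942)(0.9664)(0.9914) = 0.7416.
θ_z = arccos(0.7416) = 42.13°.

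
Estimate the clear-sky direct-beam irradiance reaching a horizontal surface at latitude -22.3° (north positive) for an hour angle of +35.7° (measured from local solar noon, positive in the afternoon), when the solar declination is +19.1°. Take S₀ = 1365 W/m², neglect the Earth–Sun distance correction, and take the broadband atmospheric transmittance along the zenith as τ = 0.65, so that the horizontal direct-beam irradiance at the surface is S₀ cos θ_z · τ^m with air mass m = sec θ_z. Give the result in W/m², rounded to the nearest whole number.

With φ = -22.3°, δ = 19.1°, H = 35.70°: sin φ sin δ = -0.1242, cos φ cos δ cos H = 0.7100, so cos θ_z = 0.5858.
Air mass m = 1/cos θ_z = 1/0.5858 = 1.707; τ^m = 0.65^1.707 = 0.4793.
Surface direct beam = 1365 × 0.5858 × 0.4793 = 383.26 W/m².

383 W/m²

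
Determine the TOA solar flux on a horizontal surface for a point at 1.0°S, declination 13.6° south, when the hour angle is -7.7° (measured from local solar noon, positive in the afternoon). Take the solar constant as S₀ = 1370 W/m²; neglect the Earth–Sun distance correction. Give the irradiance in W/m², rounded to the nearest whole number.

cos θ_z = sin φ sin δ + cos φ cos δ cos H = (-0.0175)(-0.2351) + (0.9998)(0.9720)(0.9910) = 0.9672.
Top-of-atmosphere irradiance = S₀ cos θ_z = 1370 × 0.9672 = 1325.06 W/m².

1325 W/m²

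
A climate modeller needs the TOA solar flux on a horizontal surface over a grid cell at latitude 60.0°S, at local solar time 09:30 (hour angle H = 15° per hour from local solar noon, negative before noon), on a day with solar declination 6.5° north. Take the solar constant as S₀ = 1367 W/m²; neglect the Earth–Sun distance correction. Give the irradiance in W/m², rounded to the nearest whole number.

405 W/m²

Hour angle H = 15° × (9.5 − 12) = -37.50°.
cos θ_z = sin φ sin δ + cos φ cos δ cos H = (-0.8660)(0.1132) + (0.5000)(0.9936)(0.7934) = 0.2961.
Top-of-atmosphere irradiance = S₀ cos θ_z = 1367 × 0.2961 = 404.77 W/m².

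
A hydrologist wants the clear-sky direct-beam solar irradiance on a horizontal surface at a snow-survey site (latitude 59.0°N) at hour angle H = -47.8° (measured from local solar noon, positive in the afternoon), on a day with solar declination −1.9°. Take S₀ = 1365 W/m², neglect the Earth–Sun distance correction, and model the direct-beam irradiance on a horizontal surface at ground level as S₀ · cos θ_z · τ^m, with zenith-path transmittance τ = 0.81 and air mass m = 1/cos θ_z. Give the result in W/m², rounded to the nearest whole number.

223 W/m²

cos θ_z = sin φ sin δ + cos φ cos δ cos H = (0.8572)(-0.0332) + (0.5150)(0.9995)(0.6717) = 0.3173.
Air mass m = 1/cos θ_z = 1/0.3173 = 3.152; τ^m = 0.81^3.152 = 0.5147.
Surface direct beam = 1365 × 0.3173 × 0.5147 = 222.92 W/m².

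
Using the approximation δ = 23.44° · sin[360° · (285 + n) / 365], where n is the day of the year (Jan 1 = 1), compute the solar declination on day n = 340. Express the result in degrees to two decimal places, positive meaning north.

-22.79°

360 × (285 + 340) / 365 = 616.438°; sin(616.438°) = -0.9721.
δ = 23.44 × -0.9721 = -22.786° ≈ -22.79°.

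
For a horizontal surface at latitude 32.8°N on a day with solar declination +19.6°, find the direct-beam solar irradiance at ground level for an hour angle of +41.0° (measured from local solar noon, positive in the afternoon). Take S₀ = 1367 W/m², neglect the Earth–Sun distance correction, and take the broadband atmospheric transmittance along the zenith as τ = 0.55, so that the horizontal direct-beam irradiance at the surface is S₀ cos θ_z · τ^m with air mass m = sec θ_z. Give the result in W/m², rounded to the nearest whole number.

cos θ_z = sin φ sin δ + cos φ cos δ cos H = (0.5417)(0.3355) + (0.8406)(0.9421)(0.7547) = 0.7794.
Air mass m = 1/cos θ_z = 1/0.7794 = 1.283; τ^m = 0.55^1.283 = 0.4644.
Surface direct beam = 1367 × 0.7794 × 0.4644 = 494.79 W/m².

495 W/m²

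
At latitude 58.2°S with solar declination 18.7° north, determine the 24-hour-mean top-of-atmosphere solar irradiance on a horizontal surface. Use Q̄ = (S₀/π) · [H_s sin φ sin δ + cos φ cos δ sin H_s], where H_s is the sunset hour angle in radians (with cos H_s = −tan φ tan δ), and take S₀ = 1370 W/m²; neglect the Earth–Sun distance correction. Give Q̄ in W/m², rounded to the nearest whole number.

cos H_s = −tan(-58.2°) · tan(18.7°) = 0.5459, so H_s = arccos(0.5459) = 56.91°. In radians, H_s = 0.9933.
H_s sin φ sin δ = 0.9933 × -0.8499 × 0.3206 = -0.2707.
cos φ cos δ sin H_s = 0.5270 × 0.9472 × 0.8378 = 0.4182.
Q̄ = (1370/π) × (-0.2707 + 0.4182) = 436.08 × 0.1475 = 64.32 W/m².

64 W/m²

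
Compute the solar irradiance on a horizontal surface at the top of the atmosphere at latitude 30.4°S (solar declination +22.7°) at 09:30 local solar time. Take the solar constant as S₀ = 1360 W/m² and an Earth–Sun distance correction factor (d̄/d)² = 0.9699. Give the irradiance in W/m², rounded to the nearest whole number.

575 W/m²

Hour angle H = 15° × (9.5 − 12) = -37.50°.
With φ = -30.4°, δ = 22.7°, H = -37.50°: sin φ sin δ = -0.1953, cos φ cos δ cos H = 0.6313, so cos θ_z = 0.4360.
Top-of-atmosphere irradiance = S₀ (d̄/d)² cos θ_z = 1360 × 0.9699 × 0.4360 = 575.11 W/m².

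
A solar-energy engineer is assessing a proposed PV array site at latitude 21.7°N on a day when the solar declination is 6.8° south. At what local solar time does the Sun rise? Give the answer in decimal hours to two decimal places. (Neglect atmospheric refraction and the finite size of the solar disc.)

The sunset hour angle satisfies cos H_s = −tan φ tan δ = 0.0475, giving H_s = 87.28°.
Sunrise is at 12 − H_s/15 = 12 − 5.819 = 6.181 h local solar time.

6.18 h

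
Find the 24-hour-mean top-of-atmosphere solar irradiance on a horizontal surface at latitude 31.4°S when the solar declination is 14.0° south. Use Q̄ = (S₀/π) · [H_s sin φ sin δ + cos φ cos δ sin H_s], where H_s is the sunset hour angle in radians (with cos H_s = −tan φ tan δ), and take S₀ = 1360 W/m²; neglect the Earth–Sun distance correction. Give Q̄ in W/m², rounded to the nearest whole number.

448 W/m²

cos H_s = −tan(-31.4°) · tan(-14.0°) = -0.1522, so H_s = arccos(-0.1522) = 98.75°. In radians, H_s = 1.7235.
H_s sin φ sin δ = 1.7235 × -0.5210 × -0.2419 = 0.2172.
cos φ cos δ sin H_s = 0.8536 × 0.9703 × 0.9884 = 0.8186.
Q̄ = (1360/π) × (0.2172 + 0.8186) = 432.90 × 1.0358 = 448.40 W/m².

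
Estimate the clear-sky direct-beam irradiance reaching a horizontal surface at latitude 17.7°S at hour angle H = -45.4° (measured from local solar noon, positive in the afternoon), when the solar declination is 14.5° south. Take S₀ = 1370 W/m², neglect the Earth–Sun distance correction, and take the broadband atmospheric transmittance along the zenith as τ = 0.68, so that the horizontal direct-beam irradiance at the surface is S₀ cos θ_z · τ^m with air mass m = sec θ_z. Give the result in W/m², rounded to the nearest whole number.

With φ = -17.7°, δ = -14.5°, H = -45.40°: sin φ sin δ = 0.0761, cos φ cos δ cos H = 0.6476, so cos θ_z = 0.7237.
Air mass m = 1/cos θ_z = 1/0.7237 = 1.382; τ^m = 0.68^1.382 = 0.5869.
Surface direct beam = 1370 × 0.7237 × 0.5869 = 581.89 W/m².

582 W/m²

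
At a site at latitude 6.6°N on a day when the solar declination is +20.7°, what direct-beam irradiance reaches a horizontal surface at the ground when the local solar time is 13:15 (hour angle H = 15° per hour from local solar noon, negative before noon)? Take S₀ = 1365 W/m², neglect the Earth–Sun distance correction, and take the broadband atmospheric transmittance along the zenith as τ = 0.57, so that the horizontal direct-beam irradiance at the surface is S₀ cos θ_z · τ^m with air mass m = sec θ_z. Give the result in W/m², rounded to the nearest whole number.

Hour angle H = 15° × (13.25 − 12) = 18.75°.
With φ = 6.6°, δ = 20.7°, H = 18.75°: sin φ sin δ = 0.0406, cos φ cos δ cos H = 0.8799, so cos θ_z = 0.9205.
Air mass m = 1/cos θ_z = 1/0.9205 = 1.086; τ^m = 0.57^1.086 = 0.5431.
Surface direct beam = 1365 × 0.9205 × 0.5431 = 682.40 W/m².

682 W/m²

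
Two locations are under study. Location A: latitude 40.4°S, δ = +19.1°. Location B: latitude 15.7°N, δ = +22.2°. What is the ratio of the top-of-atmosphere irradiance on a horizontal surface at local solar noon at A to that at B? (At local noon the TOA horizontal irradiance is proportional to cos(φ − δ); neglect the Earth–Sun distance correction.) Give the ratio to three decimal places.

0.511

A: cos θ_z = cos(-40.4° − (19.1°)) = 0.5075.
B: cos θ_z = cos(15.7° − (22.2°)) = 0.9936.
Ratio A/B = 0.5075 / 0.9936 = 0.5108.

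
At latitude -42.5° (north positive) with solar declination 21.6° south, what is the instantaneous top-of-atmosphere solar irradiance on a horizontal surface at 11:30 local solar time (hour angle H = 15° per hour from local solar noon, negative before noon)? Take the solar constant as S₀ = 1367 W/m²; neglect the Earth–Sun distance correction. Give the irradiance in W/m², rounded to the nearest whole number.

1269 W/m²

Hour angle H = 15° × (11.5 − 12) = -7.50°.
cos θ_z = sin φ sin δ + cos φ cos δ cos H = (-0.6756)(-0.3681) + (0.7373)(0.9298)(0.9914) = 0.9283.
Top-of-atmosphere irradiance = S₀ cos θ_z = 1367 × 0.9283 = 1268.99 W/m².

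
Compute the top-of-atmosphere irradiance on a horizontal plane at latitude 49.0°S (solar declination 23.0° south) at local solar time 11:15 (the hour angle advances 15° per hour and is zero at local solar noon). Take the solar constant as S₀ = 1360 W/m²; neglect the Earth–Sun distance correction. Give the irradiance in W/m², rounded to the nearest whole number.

Hour angle H = 15° × (11.25 − 12) = -11.25°.
cos θ_z = sin φ sin δ + cos φ cos δ cos H = (-0.7547)(-0.3907) + (0.6561)(0.9205)(0.9808) = 0.8872.
Top-of-atmosphere irradiance = S₀ cos θ_z = 1360 × 0.8872 = 1206.59 W/m².

1207 W/m²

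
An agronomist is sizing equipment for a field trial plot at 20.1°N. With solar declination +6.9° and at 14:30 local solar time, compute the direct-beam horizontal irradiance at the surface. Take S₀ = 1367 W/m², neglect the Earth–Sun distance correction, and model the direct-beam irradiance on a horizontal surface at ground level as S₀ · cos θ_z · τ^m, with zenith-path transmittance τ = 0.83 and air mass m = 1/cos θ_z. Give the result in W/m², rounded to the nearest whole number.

Hour angle H = 15° × (14.5 − 12) = 37.50°.
With φ = 20.1°, δ = 6.9°, H = 37.50°: sin φ sin δ = 0.0413, cos φ cos δ cos H = 0.7396, so cos θ_z = 0.7809.
Air mass m = 1/cos θ_z = 1/0.7809 = 1.281; τ^m = 0.83^1.281 = 0.7877.
Surface direct beam = 1367 × 0.7809 × 0.7877 = 840.86 W/m².

841 W/m²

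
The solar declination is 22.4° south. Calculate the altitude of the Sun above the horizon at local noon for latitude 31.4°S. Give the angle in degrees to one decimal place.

At local solar noon the hour angle is zero, so the elevation is 90° − |φ − δ| = 90° − |-31.4° − (-22.4°)| = 90° − 9.0° = 81.0°.

81.0°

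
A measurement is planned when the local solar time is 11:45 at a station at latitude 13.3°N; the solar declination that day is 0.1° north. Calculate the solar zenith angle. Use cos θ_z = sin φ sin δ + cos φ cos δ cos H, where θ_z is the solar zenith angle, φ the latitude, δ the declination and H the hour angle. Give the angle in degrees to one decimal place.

13.7°

Hour angle H = 15° × (11.75 − 12) = -3.75°.
With φ = 13.3°, δ = 0.1°, H = -3.75°: sin φ sin δ = 0.0004, cos φ cos δ cos H = 0.9711, so cos θ_z = 0.9715.
θ_z = arccos(0.9715) = 13.71°.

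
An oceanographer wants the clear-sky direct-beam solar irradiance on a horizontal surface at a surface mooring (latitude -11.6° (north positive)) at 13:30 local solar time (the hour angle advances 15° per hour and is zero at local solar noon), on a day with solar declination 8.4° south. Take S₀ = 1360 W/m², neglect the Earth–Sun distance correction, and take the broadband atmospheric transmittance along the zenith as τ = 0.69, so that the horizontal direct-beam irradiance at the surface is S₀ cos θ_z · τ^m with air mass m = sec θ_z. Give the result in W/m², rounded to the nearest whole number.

842 W/m²

Hour angle H = 15° × (13.5 − 12) = 22.50°.
With φ = -11.6°, δ = -8.4°, H = 22.50°: sin φ sin δ = 0.0294, cos φ cos δ cos H = 0.8953, so cos θ_z = 0.9247.
Air mass m = 1/cos θ_z = 1/0.9247 = 1.081; τ^m = 0.69^1.081 = 0.6696.
Surface direct beam = 1360 × 0.9247 × 0.6696 = 842.08 W/m².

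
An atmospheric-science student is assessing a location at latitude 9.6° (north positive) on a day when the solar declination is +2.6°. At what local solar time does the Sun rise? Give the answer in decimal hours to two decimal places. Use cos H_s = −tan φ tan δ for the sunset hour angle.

5.97 h

−tan φ tan δ = −(0.1691)(0.0454) = -0.0077; H_s = arccos(-0.0077) = 90.44°.
Sunrise is at 12 − H_s/15 = 12 − 6.029 = 5.971 h local solar time.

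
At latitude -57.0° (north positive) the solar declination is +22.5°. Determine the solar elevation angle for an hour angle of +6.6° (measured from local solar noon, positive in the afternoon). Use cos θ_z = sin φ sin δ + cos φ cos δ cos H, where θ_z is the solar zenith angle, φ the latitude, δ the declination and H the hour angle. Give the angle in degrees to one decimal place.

10.3°

cos θ_z = sin φ sin δ + cos φ cos δ cos H = (-0.8387)(0.3827) + (0.5446)(0.9239)(0.9934) = 0.1789.
θ_z = arccos(0.1789) = 79.69°, so the elevation is 90° − 79.69° = 10.31°.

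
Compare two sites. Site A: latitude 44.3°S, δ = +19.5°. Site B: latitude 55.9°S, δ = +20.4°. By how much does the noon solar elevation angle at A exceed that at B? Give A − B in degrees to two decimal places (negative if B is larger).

A: 90° − |-44.3 − (19.5)| = 26.20°.
B: 90° − |-55.9 − (20.4)| = 13.70°.
A − B = 26.20 − 13.70 = 12.50°.

+12.50°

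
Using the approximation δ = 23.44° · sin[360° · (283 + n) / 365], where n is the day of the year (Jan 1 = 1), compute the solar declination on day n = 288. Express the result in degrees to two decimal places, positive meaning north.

-9.23°

360 × (283 + 288) / 365 = 563.178°; sin(563.178°) = -0.3936.
δ = 23.44 × -0.3936 = -9.226° ≈ -9.23°.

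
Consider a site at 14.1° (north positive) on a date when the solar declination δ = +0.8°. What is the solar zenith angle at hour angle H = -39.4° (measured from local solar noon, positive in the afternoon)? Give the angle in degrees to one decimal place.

41.2°

cos θ_z = sin φ sin δ + cos φ cos δ cos H = (0.2436)(0.0140) + (0.9699)(0.9999)(0.7727) = 0.7528.
θ_z = arccos(0.7528) = 41.17°.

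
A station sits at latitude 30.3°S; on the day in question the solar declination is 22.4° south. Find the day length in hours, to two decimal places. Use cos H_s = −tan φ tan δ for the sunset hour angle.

13.86 hours

cos H_s = −tan(-30.3°) · tan(-22.4°) = -0.2409, so H_s = arccos(-0.2409) = 103.94°.
Day length = 2 H_s / 15° h⁻¹ = 207.88° / 15 = 13.859 h.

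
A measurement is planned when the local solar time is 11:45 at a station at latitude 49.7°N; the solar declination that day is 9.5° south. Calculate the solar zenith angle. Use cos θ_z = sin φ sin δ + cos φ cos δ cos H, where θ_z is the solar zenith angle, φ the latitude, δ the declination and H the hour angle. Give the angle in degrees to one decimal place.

Hour angle H = 15° × (11.75 − 12) = -3.75°.
With φ = 49.7°, δ = -9.5°, H = -3.75°: sin φ sin δ = -0.1259, cos φ cos δ cos H = 0.6366, so cos θ_z = 0.5107.
θ_z = arccos(0.5107) = 59.29°.

59.3°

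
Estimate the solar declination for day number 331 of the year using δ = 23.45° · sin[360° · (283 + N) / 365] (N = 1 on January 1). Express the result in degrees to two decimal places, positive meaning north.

360 × (283 + 331) / 365 = 605.589°; sin(605.589°) = -0.9106.
δ = 23.45 × -0.9106 = -21.354° ≈ -21.35°.

-21.35°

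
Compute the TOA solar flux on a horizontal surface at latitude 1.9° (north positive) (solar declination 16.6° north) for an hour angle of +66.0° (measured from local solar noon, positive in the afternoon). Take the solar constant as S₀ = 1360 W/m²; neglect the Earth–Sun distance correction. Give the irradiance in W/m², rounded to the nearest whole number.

543 W/m²

With φ = 1.9°, δ = 16.6°, H = 66.00°: sin φ sin δ = 0.0095, cos φ cos δ cos H = 0.3896, so cos θ_z = 0.3991.
Top-of-atmosphere irradiance = S₀ cos θ_z = 1360 × 0.3991 = 542.78 W/m².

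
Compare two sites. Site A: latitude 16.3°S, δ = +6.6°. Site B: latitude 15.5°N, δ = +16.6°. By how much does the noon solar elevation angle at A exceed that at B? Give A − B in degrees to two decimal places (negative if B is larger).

-21.80°

A: 90° − |-16.3 − (6.6)| = 67.10°.
B: 90° − |15.5 − (16.6)| = 88.90°.
A − B = 67.10 − 88.90 = -21.80°.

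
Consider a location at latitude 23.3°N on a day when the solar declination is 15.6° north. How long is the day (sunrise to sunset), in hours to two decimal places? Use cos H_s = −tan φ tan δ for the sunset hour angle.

cos H_s = −tan(23.3°) · tan(15.6°) = -0.1202, so H_s = arccos(-0.1202) = 96.90°.
Day length = 2 H_s / 15° h⁻¹ = 193.80° / 15 = 12.920 h.

12.92 hours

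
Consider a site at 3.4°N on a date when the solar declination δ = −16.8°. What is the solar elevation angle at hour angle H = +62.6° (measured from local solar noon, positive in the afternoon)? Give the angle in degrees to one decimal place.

cos θ_z = sin(3.4°) sin(-16.8°) + cos(3.4°) cos(-16.8°) cos(62.60°) = -0.0171 + 0.4398 = 0.4227.
θ_z = arccos(0.4227) = 64.99°, so the elevation is 90° − 64.99° = 25.01°.

25.0°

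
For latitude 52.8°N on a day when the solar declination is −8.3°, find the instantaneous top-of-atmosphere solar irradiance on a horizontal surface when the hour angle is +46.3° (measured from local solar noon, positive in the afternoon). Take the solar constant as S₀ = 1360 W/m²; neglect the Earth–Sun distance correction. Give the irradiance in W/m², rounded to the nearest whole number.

cos θ_z = sin(52.8°) sin(-8.3°) + cos(52.8°) cos(-8.3°) cos(46.30°) = -0.1150 + 0.4133 = 0.2983.
Top-of-atmosphere irradiance = S₀ cos θ_z = 1360 × 0.2983 = 405.69 W/m².

406 W/m²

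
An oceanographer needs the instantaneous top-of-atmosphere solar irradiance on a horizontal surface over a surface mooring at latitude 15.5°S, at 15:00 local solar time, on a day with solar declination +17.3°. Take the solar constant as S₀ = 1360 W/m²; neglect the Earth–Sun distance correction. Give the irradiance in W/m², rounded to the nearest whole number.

Hour angle H = 15° × (15 − 12) = 45.00°.
cos θ_z = sin(-15.5°) sin(17.3°) + cos(-15.5°) cos(17.3°) cos(45.00°) = -0.0795 + 0.6506 = 0.5711.
Top-of-atmosphere irradiance = S₀ cos θ_z = 1360 × 0.5711 = 776.70 W/m².

777 W/m²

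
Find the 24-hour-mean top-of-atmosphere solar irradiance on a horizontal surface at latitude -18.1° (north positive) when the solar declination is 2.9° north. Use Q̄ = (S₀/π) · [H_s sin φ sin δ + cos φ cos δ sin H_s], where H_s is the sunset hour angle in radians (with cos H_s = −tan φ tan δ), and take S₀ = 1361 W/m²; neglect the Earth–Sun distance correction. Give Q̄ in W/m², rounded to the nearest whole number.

−tan φ tan δ = −(-0.3269)(0.0507) = 0.0166; H_s = arccos(0.0166) = 89.05°. In radians, H_s = 1.5542.
H_s sin φ sin δ = 1.5542 × -0.3107 × 0.0506 = -0.0244.
cos φ cos δ sin H_s = 0.9505 × 0.9987 × 0.9999 = 0.9492.
Q̄ = (1361/π) × (-0.0244 + 0.9492) = 433.22 × 0.9248 = 400.64 W/m².

401 W/m²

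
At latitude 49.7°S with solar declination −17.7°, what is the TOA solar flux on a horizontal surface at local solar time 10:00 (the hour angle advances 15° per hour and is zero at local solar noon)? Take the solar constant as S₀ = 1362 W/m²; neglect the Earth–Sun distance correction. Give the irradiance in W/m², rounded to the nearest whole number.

Hour angle H = 15° × (10 − 12) = -30.00°.
With φ = -49.7°, δ = -17.7°, H = -30.00°: sin φ sin δ = 0.2319, cos φ cos δ cos H = 0.5336, so cos θ_z = 0.7655.
Top-of-atmosphere irradiance = S₀ cos θ_z = 1362 × 0.7655 = 1042.61 W/m².

1043 W/m²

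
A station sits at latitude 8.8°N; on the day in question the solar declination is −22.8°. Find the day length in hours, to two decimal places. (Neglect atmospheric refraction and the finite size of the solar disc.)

cos H_s = −tan(8.8°) · tan(-22.8°) = 0.0651, so H_s = arccos(0.0651) = 86.27°.
Day length = 2 H_s / 15° h⁻¹ = 172.54° / 15 = 11.503 h.

11.50 hours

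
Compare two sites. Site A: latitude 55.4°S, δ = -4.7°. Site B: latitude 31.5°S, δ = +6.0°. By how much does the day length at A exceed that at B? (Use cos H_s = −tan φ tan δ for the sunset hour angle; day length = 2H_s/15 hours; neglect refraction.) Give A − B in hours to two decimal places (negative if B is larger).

A: H_s = arccos(−tan -55.4° · tan -4.7°) = 96.84°, so 2H_s/15 = 12.9120 h.
B: H_s = arccos(−tan -31.5° · tan 6.0°) = 86.31°, so 2H_s/15 = 11.5080 h.
A − B = 12.9120 − 11.5080 = 1.4040 h.

+1.40 h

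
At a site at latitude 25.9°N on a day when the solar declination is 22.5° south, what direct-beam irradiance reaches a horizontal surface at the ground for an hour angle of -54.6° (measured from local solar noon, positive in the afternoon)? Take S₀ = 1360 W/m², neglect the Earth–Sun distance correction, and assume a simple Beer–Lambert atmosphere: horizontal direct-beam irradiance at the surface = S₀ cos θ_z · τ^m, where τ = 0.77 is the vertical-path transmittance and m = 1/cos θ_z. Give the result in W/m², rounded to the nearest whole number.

cos θ_z = sin φ sin δ + cos φ cos δ cos H = (0.4368)(-0.3827) + (0.8996)(0.9239)(0.5793) = 0.3143.
Air mass m = 1/cos θ_z = 1/0.3143 = 3.182; τ^m = 0.77^3.182 = 0.4353.
Surface direct beam = 1360 × 0.3143 × 0.4353 = 186.07 W/m².

186 W/m²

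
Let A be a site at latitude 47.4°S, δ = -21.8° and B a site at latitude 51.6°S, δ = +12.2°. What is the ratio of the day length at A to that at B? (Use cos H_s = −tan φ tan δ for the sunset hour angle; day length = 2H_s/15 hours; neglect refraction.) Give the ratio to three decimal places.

A: H_s = arccos(−tan -47.4° · tan -21.8°) = 115.78°, so 2H_s/15 = 15.4373 h.
B: H_s = arccos(−tan -51.6° · tan 12.2°) = 74.17°, so 2H_s/15 = 9.8893 h.
Ratio A/B = 15.4373 / 9.8893 = 1.5610.

1.561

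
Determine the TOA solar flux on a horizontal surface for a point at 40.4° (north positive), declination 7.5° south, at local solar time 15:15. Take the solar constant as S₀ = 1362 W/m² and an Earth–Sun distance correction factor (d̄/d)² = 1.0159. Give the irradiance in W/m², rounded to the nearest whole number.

Hour angle H = 15° × (15.25 − 12) = 48.75°.
cos θ_z = sin φ sin δ + cos φ cos δ cos H = (0.6481)(-0.1305) + (0.7615)(0.9914)(0.6593) = 0.4132.
Top-of-atmosphere irradiance = S₀ (d̄/d)² cos θ_z = 1362 × 1.0159 × 0.4132 = 571.73 W/m².

572 W/m²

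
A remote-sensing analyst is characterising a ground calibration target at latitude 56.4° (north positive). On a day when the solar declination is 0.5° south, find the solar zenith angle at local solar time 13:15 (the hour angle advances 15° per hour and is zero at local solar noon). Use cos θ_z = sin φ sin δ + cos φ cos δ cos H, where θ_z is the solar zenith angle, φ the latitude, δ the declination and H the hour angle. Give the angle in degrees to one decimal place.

Hour angle H = 15° × (13.25 − 12) = 18.75°.
cos θ_z = sin(56.4°) sin(-0.5°) + cos(56.4°) cos(-0.5°) cos(18.75°) = -0.0073 + 0.5240 = 0.5167.
θ_z = arccos(0.5167) = 58.89°.

58.9°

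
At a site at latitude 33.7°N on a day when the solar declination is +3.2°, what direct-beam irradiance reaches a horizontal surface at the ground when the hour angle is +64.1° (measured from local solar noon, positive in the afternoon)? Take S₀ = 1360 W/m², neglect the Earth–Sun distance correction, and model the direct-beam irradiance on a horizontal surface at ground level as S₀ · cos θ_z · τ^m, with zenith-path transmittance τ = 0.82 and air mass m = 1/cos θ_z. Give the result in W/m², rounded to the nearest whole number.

cos θ_z = sin φ sin δ + cos φ cos δ cos H = (0.5548)(0.0558) + (0.8320)(0.9984)(0.4368) = 0.3938.
Air mass m = 1/cos θ_z = 1/0.3938 = 2.539; τ^m = 0.82^2.539 = 0.6042.
Surface direct beam = 1360 × 0.3938 × 0.6042 = 323.59 W/m².

324 W/m²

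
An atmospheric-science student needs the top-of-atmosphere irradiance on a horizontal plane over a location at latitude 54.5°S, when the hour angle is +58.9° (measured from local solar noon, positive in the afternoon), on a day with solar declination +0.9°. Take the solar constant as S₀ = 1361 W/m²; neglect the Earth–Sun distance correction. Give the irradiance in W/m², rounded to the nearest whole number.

391 W/m²

cos θ_z = sin φ sin δ + cos φ cos δ cos H = (-0.8141)(0.0157) + (0.5807)(0.9999)(0.5165) = 0.2871.
Top-of-atmosphere irradiance = S₀ cos θ_z = 1361 × 0.2871 = 390.74 W/m².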